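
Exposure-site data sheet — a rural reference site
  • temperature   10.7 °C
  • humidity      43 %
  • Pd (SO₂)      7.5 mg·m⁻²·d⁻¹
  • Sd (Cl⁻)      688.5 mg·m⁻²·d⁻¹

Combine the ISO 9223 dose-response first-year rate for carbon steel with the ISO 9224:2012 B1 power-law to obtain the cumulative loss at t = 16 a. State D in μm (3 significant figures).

D(16) = 207 μm

carbon steel: f(T) = -0.054·(T−10) [T>10 °C] = -0.0378
  sulphur-dioxide contribution → 11.48 μm/a
  chloride contribution → 37.17 μm/a
  total first-year rate 48.66 μm/a
Power-law: D(16) = r_corr · 16^0.523
  D(16) = 48.66 × 16^0.523 = 48.66 × 4.263 = 207.4 μm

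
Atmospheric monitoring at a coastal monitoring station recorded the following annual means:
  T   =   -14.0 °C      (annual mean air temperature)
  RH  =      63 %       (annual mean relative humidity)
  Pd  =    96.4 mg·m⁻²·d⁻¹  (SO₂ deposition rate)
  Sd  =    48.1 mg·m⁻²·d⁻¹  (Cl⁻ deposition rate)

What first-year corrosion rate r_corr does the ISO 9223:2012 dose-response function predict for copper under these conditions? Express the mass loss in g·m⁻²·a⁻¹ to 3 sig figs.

r_corr = 1.58 g·m⁻²·a⁻¹

copper: T≤10 °C ⇒ hinge +0.126·(-14.0−10) = -3.0240
  sulphur-dioxide contribution → 0.03476 μm/a
  chloride contribution → 0.1419 μm/a
  total first-year rate 0.1767 μm/a
Convert to mass loss: 0.1767 μm/a × 8.96 g/cm³ = 1.583 g·m⁻²·a⁻¹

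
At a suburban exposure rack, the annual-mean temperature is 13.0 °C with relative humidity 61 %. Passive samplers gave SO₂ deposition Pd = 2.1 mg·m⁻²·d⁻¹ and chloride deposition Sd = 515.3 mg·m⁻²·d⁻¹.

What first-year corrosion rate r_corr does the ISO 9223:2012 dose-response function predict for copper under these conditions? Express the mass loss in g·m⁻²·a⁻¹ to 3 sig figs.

r_corr = 10.1 g·m⁻²·a⁻¹

copper: temperature factor f = -0.080·(3.0) = -0.2400
  SO₂ term: 0.0053·2.1^0.26·exp(0.059·61-0.2400) = 0.1849
  Sd branch = 0.01025·Sd^0.27·e^(0.036·RH+0.049·T) = 0.9405 μm/a
  sum: 0.1849 + 0.9405 → r_corr = 1.125 μm/a
Convert to mass loss: 1.125 μm/a × 8.96 g/cm³ = 10.08 g·m⁻²·a⁻¹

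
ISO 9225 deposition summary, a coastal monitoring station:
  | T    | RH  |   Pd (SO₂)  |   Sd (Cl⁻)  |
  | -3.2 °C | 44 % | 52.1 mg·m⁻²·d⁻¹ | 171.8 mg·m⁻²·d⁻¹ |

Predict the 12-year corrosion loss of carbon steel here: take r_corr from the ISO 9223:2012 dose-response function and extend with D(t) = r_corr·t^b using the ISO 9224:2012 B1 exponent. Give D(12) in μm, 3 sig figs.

carbon steel: temperature factor f = +0.150·(-13.2) = -1.9800
  SO₂ term: 1.77·52.1^0.52·exp(0.02·44-1.9800) = 4.603
  Cl⁻ term: 0.102·171.8^0.62·exp(0.033·44+0.04·-3.2) = 9.318
  r_corr = 4.603 + 9.318 = 13.92 μm/a
Long-term exponent b (ISO 9224 Table 2, B1) = 0.523
  D(12) = 13.92 × 12^0.523 = 13.92 × 3.668 = 51.06 μm

D(12) = 51.1 μm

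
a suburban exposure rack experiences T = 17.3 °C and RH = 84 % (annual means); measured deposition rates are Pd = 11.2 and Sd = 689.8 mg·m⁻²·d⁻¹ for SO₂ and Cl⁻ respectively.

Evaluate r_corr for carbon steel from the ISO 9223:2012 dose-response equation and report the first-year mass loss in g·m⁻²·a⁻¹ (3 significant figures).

carbon steel: T>10 °C ⇒ hinge -0.054·(17.3−10) = -0.3942
  sulphur-dioxide contribution → 22.49 μm/a
  chloride contribution → 187.5 μm/a
  total first-year rate 210 μm/a
Convert to mass loss: 210 μm/a × 7.85 g/cm³ = 1648 g·m⁻²·a⁻¹

r_corr = 1.65e+03 g·m⁻²·a⁻¹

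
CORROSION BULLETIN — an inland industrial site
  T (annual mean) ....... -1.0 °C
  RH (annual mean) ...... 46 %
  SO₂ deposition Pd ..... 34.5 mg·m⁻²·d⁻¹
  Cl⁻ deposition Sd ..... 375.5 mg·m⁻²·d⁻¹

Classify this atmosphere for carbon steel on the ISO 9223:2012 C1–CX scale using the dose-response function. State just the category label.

C2

carbon steel: temperature factor f = +0.150·(-11.0) = -1.6500
  Pd branch = 1.77·Pd^0.52·e^(0.02·RH+f) = 5.378 μm/a
  Sd branch = 0.102·Sd^0.62·e^(0.033·RH+0.04·T) = 17.65 μm/a
  r_corr = 5.378 + 17.65 = 23.03 μm/a
Category bounds: 1.3…25 μm/a bracket r_corr ⇒ C2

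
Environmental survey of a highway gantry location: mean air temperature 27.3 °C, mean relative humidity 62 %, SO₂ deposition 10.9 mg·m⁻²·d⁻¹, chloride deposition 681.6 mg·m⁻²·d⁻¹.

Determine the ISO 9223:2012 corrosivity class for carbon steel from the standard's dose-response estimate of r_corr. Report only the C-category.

C5

carbon steel: f(T) = -0.054·(T−10) [T>10 °C] = -0.9342
  SO₂ term: 1.77·10.9^0.52·exp(0.02·62-0.9342) = 8.322
  Cl⁻ term: 0.102·681.6^0.62·exp(0.033·62+0.04·27.3) = 134.3
  sum: 8.322 + 134.3 → r_corr = 142.7 μm/a
ISO 9223 Table 2 (carbon steel): 80 < 143 ≤ 200 μm/a ⇒ C5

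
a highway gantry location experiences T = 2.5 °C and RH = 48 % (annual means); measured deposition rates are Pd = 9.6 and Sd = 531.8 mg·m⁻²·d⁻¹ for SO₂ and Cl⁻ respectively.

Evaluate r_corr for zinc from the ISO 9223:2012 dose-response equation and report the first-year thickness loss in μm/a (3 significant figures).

r_corr = 1.38 μm/a

zinc: T≤10 °C ⇒ hinge +0.038·(2.5−10) = -0.2850
  Pd branch = 0.0129·Pd^0.44·e^(0.046·RH+f) = 0.2387 μm/a
  Sd branch = 0.0175·Sd^0.57·e^(0.008·RH+0.085·T) = 1.137 μm/a
  sum: 0.2387 + 1.137 → r_corr = 1.376 μm/a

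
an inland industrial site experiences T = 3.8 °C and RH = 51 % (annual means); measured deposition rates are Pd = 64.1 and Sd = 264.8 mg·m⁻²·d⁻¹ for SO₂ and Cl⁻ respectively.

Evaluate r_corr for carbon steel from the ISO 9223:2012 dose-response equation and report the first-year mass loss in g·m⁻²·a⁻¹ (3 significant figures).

carbon steel: f(T) = +0.150·(T−10) [T≤10 °C] = -0.9300
  SO₂ term: 1.77·64.1^0.52·exp(0.02·51-0.9300) = 16.85
  Sd branch = 0.102·Sd^0.62·e^(0.033·RH+0.04·T) = 20.31 μm/a
  r_corr = 16.85 + 20.31 = 37.16 μm/a
Convert to mass loss: 37.16 μm/a × 7.85 g/cm³ = 291.7 g·m⁻²·a⁻¹

r_corr = 292 g·m⁻²·a⁻¹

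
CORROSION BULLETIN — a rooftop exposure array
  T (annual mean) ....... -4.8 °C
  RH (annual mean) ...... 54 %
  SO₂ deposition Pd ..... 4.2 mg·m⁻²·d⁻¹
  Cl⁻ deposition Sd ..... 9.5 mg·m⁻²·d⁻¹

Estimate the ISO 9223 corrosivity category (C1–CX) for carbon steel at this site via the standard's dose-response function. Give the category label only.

carbon steel: temperature factor f = +0.150·(-14.8) = -2.2200
  sulphur-dioxide contribution → 1.194 μm/a
  chloride contribution → 2.02 μm/a
  ⇒ r_corr(carbon steel) = 3.214 μm/a
Category bounds: 1.3…25 μm/a bracket r_corr ⇒ C2

C2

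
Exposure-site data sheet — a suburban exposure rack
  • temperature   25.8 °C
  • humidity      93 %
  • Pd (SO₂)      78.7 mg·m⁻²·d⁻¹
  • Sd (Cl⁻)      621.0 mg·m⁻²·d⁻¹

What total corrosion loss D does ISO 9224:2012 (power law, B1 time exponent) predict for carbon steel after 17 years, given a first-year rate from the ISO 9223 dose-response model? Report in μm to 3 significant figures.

D(17) = 1.67e+03 μm

carbon steel: temperature factor f = -0.054·(15.8) = -0.8532
  Pd branch = 1.77·Pd^0.52·e^(0.02·RH+f) = 46.9 μm/a
  Cl⁻ term: 0.102·621.0^0.62·exp(0.033·93+0.04·25.8) = 332.2
  sum: 46.9 + 332.2 → r_corr = 379.1 μm/a
ISO 9224: D(t) = r_corr · t^b with b = 0.523 (carbon steel, B1)
  D(17) = 379.1 × 17^0.523 = 379.1 × 4.401 = 1668 μm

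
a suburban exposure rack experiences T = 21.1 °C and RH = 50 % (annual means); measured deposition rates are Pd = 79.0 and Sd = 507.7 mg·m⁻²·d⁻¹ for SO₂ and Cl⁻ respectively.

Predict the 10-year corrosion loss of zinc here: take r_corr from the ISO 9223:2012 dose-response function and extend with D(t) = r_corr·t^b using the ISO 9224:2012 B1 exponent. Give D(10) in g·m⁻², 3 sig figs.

zinc: f(T) = -0.071·(T−10) [T>10 °C] = -0.7881
  Pd branch = 0.0129·Pd^0.44·e^(0.046·RH+f) = 0.4001 μm/a
  Sd branch = 0.0175·Sd^0.57·e^(0.008·RH+0.085·T) = 5.468 μm/a
  r_corr = 0.4001 + 5.468 = 5.868 μm/a
Power-law: D(10) = r_corr · 10^0.813
  D(10) = 5.868 × 10^0.813 = 5.868 × 6.501 = 38.15 μm
  Mass loss = 38.15 μm × 7.14 g/cm³ = 272.4 g·m⁻²

D(10) = 272 g·m⁻²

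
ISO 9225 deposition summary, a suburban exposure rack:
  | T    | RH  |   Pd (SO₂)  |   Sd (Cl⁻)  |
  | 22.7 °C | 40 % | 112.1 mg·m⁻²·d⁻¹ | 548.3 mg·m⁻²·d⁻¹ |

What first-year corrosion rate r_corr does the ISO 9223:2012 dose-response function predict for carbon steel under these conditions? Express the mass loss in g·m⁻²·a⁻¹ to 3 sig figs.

r_corr = 552 g·m⁻²·a⁻¹

carbon steel: f(T) = -0.054·(T−10) [T>10 °C] = -0.6858
  Pd branch = 1.77·Pd^0.52·e^(0.02·RH+f) = 23.09 μm/a
  Cl⁻ term: 0.102·548.3^0.62·exp(0.033·40+0.04·22.7) = 47.25
  sum: 23.09 + 47.25 → r_corr = 70.34 μm/a
Convert to mass loss: 70.34 μm/a × 7.85 g/cm³ = 552.1 g·m⁻²·a⁻¹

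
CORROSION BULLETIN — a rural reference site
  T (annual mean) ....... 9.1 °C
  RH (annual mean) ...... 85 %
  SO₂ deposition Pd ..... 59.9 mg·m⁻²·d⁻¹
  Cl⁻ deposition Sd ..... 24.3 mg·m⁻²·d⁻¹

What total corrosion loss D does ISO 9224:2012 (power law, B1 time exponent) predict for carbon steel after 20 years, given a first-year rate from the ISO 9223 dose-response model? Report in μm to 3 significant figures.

carbon steel: temperature factor f = +0.150·(-0.9) = -0.1350
  Pd branch = 1.77·Pd^0.52·e^(0.02·RH+f) = 71.11 μm/a
  Sd branch = 0.102·Sd^0.62·e^(0.033·RH+0.04·T) = 17.54 μm/a
  r_corr = 71.11 + 17.54 = 88.64 μm/a
Long-term exponent b (ISO 9224 Table 2, B1) = 0.523
  D(20) = 88.64 × 20^0.523 = 88.64 × 4.791 = 424.7 μm

D(20) = 425 μm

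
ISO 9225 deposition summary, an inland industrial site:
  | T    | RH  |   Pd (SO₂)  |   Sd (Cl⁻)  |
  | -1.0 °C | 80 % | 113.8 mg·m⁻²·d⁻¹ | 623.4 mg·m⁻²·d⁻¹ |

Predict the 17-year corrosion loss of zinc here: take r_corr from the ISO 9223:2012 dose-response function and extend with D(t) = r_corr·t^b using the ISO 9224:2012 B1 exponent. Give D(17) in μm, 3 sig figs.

D(17) = 39.0 μm

zinc: T≤10 °C ⇒ hinge +0.038·(-1.0−10) = -0.4180
  sulphur-dioxide contribution → 2.704 μm/a
  chloride contribution → 1.194 μm/a
  ⇒ r_corr(zinc) = 3.898 μm/a
ISO 9224: D(t) = r_corr · t^b with b = 0.813 (zinc, B1)
  D(17) = 3.898 × 17^0.813 = 3.898 × 10.01 = 39.01 μm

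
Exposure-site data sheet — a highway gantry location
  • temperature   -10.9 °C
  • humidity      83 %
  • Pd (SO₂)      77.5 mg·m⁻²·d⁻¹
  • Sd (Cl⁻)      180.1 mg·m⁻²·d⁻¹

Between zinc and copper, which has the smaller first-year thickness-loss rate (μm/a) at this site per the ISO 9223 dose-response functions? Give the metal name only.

copper

zinc: f(T) = +0.038·(T−10) [T≤10 °C] = -0.7942
  sulphur-dioxide contribution → 1.799 μm/a
  chloride contribution → 0.2598 μm/a
  total first-year rate 2.059 μm/a
copper: T≤10 °C ⇒ hinge +0.126·(-10.9−10) = -2.6334
  sulphur-dioxide contribution → 0.158 μm/a
  chloride contribution → 0.4846 μm/a
  ⇒ r_corr(copper) = 0.6426 μm/a
Ordering by μm/a: zinc (2.06) > copper (0.643)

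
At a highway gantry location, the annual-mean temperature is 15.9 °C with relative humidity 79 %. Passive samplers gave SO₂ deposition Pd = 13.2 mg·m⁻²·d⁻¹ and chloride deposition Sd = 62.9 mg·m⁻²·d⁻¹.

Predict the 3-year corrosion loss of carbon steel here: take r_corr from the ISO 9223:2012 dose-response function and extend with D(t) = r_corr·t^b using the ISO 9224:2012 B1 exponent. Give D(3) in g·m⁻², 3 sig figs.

carbon steel: f(T) = -0.054·(T−10) [T>10 °C] = -0.3186
  Pd branch = 1.77·Pd^0.52·e^(0.02·RH+f) = 23.91 μm/a
  Sd branch = 0.102·Sd^0.62·e^(0.033·RH+0.04·T) = 34.05 μm/a
  r_corr = 23.91 + 34.05 = 57.96 μm/a
Power-law: D(3) = r_corr · 3^0.523
  D(3) = 57.96 × 3^0.523 = 57.96 × 1.776 = 103 μm
  Mass loss = 103 μm × 7.85 g/cm³ = 808.2 g·m⁻²

D(3) = 808 g·m⁻²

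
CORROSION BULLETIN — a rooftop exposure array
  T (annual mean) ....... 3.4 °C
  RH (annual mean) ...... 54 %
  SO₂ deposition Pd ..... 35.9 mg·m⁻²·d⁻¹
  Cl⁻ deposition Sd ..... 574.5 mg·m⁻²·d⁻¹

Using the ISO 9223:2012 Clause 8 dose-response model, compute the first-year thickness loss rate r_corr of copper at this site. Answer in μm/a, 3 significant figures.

copper: temperature factor f = +0.126·(-6.6) = -0.8316
  Pd branch = 0.0053·Pd^0.26·e^(0.059·RH+f) = 0.1416 μm/a
  Sd branch = 0.01025·Sd^0.27·e^(0.036·RH+0.049·T) = 0.4703 μm/a
  sum: 0.1416 + 0.4703 → r_corr = 0.6119 μm/a

r_corr = 0.612 μm/a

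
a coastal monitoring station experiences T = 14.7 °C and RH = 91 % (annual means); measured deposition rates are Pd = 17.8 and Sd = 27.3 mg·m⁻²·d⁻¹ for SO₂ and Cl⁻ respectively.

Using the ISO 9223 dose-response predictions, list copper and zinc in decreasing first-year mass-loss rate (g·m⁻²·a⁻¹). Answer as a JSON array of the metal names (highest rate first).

["copper", "zinc"]

copper: T>10 °C ⇒ hinge -0.080·(14.7−10) = -0.3760
  SO₂ term: 0.0053·17.8^0.26·exp(0.059·91-0.3760) = 1.651
  Sd branch = 0.01025·Sd^0.27·e^(0.036·RH+0.049·T) = 1.362 μm/a
  sum: 1.651 + 1.362 → r_corr = 3.013 μm/a
  mass loss = 3.013 μm/a × 8.96 g/cm³ = 27 g·m⁻²·a⁻¹
zinc: T>10 °C ⇒ hinge -0.071·(14.7−10) = -0.3337
  Pd branch = 0.0129·Pd^0.44·e^(0.046·RH+f) = 2.157 μm/a
  Cl⁻ term: 0.0175·27.3^0.57·exp(0.008·91+0.085·14.7) = 0.8327
  r_corr = 2.157 + 0.8327 = 2.989 μm/a
  mass loss = 2.989 μm/a × 7.14 g/cm³ = 21.34 g·m⁻²·a⁻¹
Ordering by g·m⁻²·a⁻¹: copper (27) > zinc (21.3)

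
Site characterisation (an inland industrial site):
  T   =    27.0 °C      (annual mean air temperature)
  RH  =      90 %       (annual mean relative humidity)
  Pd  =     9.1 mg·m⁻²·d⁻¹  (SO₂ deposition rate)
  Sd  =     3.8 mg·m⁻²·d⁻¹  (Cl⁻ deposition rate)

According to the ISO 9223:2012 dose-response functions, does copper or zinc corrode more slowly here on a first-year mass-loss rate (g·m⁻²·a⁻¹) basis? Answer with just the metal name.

zinc

copper: temperature factor f = -0.080·(17.0) = -1.3600
  SO₂ term: 0.0053·9.1^0.26·exp(0.059·90-1.3600) = 0.4888
  Cl⁻ term: 0.01025·3.8^0.27·exp(0.036·90+0.049·27.0) = 1.409
  sum: 0.4888 + 1.409 → r_corr = 1.898 μm/a
  mass loss = 1.898 μm/a × 8.96 g/cm³ = 17.01 g·m⁻²·a⁻¹
zinc: temperature factor f = -0.071·(17.0) = -1.2070
  SO₂ term: 0.0129·9.1^0.44·exp(0.046·90-1.2070) = 0.6403
  Sd branch = 0.0175·Sd^0.57·e^(0.008·RH+0.085·T) = 0.7637 μm/a
  sum: 0.6403 + 0.7637 → r_corr = 1.404 μm/a
  mass loss = 1.404 μm/a × 7.14 g/cm³ = 10.02 g·m⁻²·a⁻¹
Ordering by g·m⁻²·a⁻¹: copper (17) > zinc (10)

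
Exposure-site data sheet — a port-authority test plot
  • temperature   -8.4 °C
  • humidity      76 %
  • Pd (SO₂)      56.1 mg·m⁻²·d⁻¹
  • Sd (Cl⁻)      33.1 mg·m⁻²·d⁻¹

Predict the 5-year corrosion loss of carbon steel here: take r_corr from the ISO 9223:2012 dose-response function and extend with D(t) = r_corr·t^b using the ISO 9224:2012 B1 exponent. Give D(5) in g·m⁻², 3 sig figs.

D(5) = 219 g·m⁻²

carbon steel: f(T) = +0.150·(T−10) [T≤10 °C] = -2.7600
  SO₂ term: 1.77·56.1^0.52·exp(0.02·76-2.7600) = 4.158
  Sd branch = 0.102·Sd^0.62·e^(0.033·RH+0.04·T) = 7.838 μm/a
  r_corr = 4.158 + 7.838 = 12 μm/a
Power-law: D(5) = r_corr · 5^0.523
  D(5) = 12 × 5^0.523 = 12 × 2.32 = 27.83 μm
  Mass loss = 27.83 μm × 7.85 g/cm³ = 218.5 g·m⁻²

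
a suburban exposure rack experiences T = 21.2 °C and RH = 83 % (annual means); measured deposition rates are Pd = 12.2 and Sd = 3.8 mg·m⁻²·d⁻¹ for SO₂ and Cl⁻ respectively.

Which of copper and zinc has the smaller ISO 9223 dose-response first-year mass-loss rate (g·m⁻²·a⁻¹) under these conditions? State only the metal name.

zinc

copper: T>10 °C ⇒ hinge -0.080·(21.2−10) = -0.8960
  sulphur-dioxide contribution → 0.5551 μm/a
  chloride contribution → 0.8243 μm/a
  ⇒ r_corr(copper) = 1.379 μm/a
  mass loss = 1.379 μm/a × 8.96 g/cm³ = 12.36 g·m⁻²·a⁻¹
zinc: temperature factor f = -0.071·(11.2) = -0.7952
  sulphur-dioxide contribution → 0.7968 μm/a
  chloride contribution → 0.441 μm/a
  total first-year rate 1.238 μm/a
  mass loss = 1.238 μm/a × 7.14 g/cm³ = 8.839 g·m⁻²·a⁻¹
Ordering by g·m⁻²·a⁻¹: copper (12.4) > zinc (8.84)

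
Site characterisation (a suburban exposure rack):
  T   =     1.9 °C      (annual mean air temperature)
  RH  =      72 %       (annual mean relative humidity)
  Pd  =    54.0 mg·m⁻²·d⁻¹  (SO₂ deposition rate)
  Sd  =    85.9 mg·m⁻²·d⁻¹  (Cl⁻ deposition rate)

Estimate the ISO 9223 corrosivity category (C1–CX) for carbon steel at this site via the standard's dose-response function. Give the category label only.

carbon steel: f(T) = +0.150·(T−10) [T≤10 °C] = -1.2150
  SO₂ term: 1.77·54.0^0.52·exp(0.02·72-1.2150) = 17.64
  Cl⁻ term: 0.102·85.9^0.62·exp(0.033·72+0.04·1.9) = 18.73
  r_corr = 17.64 + 18.73 = 36.37 μm/a
ISO 9223 Table 2 (carbon steel): 25 < 36.4 ≤ 50 μm/a ⇒ C3

C3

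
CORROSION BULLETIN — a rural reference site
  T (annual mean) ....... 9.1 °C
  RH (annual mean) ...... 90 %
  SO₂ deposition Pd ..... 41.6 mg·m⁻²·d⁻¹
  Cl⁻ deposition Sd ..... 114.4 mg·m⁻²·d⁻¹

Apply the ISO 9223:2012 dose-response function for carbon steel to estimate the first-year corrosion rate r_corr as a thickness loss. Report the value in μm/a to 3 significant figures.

r_corr = 119 μm/a

carbon steel: T≤10 °C ⇒ hinge +0.150·(9.1−10) = -0.1350
  SO₂ term: 1.77·41.6^0.52·exp(0.02·90-0.1350) = 65.01
  Cl⁻ term: 0.102·114.4^0.62·exp(0.033·90+0.04·9.1) = 54.05
  r_corr = 65.01 + 54.05 = 119.1 μm/a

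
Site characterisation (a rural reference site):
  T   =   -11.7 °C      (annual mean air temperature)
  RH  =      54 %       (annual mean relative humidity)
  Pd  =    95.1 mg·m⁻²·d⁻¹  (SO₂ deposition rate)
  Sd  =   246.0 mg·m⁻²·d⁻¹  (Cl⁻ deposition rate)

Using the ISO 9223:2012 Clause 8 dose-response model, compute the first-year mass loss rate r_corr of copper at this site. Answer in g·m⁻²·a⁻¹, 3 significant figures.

copper: T≤10 °C ⇒ hinge +0.126·(-11.7−10) = -2.7342
  sulphur-dioxide contribution → 0.02722 μm/a
  chloride contribution → 0.1785 μm/a
  ⇒ r_corr(copper) = 0.2057 μm/a
Convert to mass loss: 0.2057 μm/a × 8.96 g/cm³ = 1.843 g·m⁻²·a⁻¹

r_corr = 1.84 g·m⁻²·a⁻¹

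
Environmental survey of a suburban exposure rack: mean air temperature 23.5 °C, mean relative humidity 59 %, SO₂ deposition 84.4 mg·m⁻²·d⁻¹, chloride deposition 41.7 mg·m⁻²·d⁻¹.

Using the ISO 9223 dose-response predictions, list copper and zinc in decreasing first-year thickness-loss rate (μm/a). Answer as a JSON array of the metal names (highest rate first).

copper: f(T) = -0.080·(T−10) [T>10 °C] = -1.0800
  sulphur-dioxide contribution → 0.1853 μm/a
  chloride contribution → 0.7425 μm/a
  ⇒ r_corr(copper) = 0.9278 μm/a
zinc: T>10 °C ⇒ hinge -0.071·(23.5−10) = -0.9585
  sulphur-dioxide contribution → 0.5255 μm/a
  chloride contribution → 1.734 μm/a
  total first-year rate 2.259 μm/a
Ordering by μm/a: zinc (2.26) > copper (0.928)

["zinc", "copper"]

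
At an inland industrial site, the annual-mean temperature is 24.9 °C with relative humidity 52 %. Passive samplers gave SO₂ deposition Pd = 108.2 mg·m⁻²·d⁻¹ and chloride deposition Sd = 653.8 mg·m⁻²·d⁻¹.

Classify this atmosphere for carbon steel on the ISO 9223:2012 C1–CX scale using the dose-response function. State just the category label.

carbon steel: T>10 °C ⇒ hinge -0.054·(24.9−10) = -0.8046
  Pd branch = 1.77·Pd^0.52·e^(0.02·RH+f) = 25.59 μm/a
  Sd branch = 0.102·Sd^0.62·e^(0.033·RH+0.04·T) = 85.5 μm/a
  r_corr = 25.59 + 85.5 = 111.1 μm/a
ISO 9223 Table 2 (carbon steel): 80 < 111 ≤ 200 μm/a ⇒ C5

C5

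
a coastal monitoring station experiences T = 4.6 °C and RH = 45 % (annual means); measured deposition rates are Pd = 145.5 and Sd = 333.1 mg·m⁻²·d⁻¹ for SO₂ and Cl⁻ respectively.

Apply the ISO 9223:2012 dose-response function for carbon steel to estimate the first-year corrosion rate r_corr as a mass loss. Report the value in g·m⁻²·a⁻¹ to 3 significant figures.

carbon steel: T≤10 °C ⇒ hinge +0.150·(4.6−10) = -0.8100
  sulphur-dioxide contribution → 25.81 μm/a
  chloride contribution → 19.84 μm/a
  total first-year rate 45.64 μm/a
Convert to mass loss: 45.64 μm/a × 7.85 g/cm³ = 358.3 g·m⁻²·a⁻¹

r_corr = 358 g·m⁻²·a⁻¹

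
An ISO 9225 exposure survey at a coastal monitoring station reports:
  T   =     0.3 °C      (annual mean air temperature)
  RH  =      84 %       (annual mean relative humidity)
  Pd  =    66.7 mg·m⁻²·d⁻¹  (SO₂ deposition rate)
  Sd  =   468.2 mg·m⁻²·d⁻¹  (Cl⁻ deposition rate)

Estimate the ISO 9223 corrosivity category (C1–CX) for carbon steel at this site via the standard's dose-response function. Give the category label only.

carbon steel: temperature factor f = +0.150·(-9.7) = -1.4550
  SO₂ term: 1.77·66.7^0.52·exp(0.02·84-1.4550) = 19.69
  Sd branch = 0.102·Sd^0.62·e^(0.033·RH+0.04·T) = 74.7 μm/a
  r_corr = 19.69 + 74.7 = 94.39 μm/a
ISO 9223 Table 2 (carbon steel): 80 < 94.4 ≤ 200 μm/a ⇒ C5

C5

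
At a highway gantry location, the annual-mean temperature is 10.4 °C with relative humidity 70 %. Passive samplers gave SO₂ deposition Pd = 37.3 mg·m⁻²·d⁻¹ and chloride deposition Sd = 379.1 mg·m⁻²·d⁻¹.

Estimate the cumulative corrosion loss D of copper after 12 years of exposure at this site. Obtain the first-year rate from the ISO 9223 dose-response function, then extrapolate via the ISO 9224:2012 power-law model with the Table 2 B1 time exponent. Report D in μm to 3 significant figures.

copper: T>10 °C ⇒ hinge -0.080·(10.4−10) = -0.0320
  Pd branch = 0.0053·Pd^0.26·e^(0.059·RH+f) = 0.8178 μm/a
  Sd branch = 0.01025·Sd^0.27·e^(0.036·RH+0.049·T) = 1.054 μm/a
  r_corr = 0.8178 + 1.054 = 1.872 μm/a
ISO 9224: D(t) = r_corr · t^b with b = 0.667 (copper, B1)
  D(12) = 1.872 × 12^0.667 = 1.872 × 5.246 = 9.818 μm

D(12) = 9.82 μm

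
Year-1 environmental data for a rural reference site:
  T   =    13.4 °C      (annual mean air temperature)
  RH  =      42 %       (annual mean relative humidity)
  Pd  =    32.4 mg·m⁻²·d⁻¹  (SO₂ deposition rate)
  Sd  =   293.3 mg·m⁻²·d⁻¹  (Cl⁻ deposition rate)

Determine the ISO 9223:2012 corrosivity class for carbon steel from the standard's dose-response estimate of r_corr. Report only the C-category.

C3

carbon steel: f(T) = -0.054·(T−10) [T>10 °C] = -0.1836
  Pd branch = 1.77·Pd^0.52·e^(0.02·RH+f) = 20.82 μm/a
  Cl⁻ term: 0.102·293.3^0.62·exp(0.033·42+0.04·13.4) = 23.61
  r_corr = 20.82 + 23.61 = 44.43 μm/a
ISO 9223 Table 2 (carbon steel): 25 < 44.4 ≤ 50 μm/a ⇒ C3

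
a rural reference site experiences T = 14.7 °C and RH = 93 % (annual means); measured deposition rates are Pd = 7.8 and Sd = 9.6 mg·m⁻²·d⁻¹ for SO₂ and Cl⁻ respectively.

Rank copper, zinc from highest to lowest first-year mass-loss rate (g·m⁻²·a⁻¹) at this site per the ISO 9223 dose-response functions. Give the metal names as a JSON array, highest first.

copper: temperature factor f = -0.080·(4.7) = -0.3760
  sulphur-dioxide contribution → 1.499 μm/a
  chloride contribution → 1.104 μm/a
  total first-year rate 2.603 μm/a
  mass loss = 2.603 μm/a × 8.96 g/cm³ = 23.32 g·m⁻²·a⁻¹
zinc: temperature factor f = -0.071·(4.7) = -0.3337
  sulphur-dioxide contribution → 1.645 μm/a
  chloride contribution → 0.4663 μm/a
  ⇒ r_corr(zinc) = 2.111 μm/a
  mass loss = 2.111 μm/a × 7.14 g/cm³ = 15.07 g·m⁻²·a⁻¹
Ordering by g·m⁻²·a⁻¹: copper (23.3) > zinc (15.1)

["copper", "zinc"]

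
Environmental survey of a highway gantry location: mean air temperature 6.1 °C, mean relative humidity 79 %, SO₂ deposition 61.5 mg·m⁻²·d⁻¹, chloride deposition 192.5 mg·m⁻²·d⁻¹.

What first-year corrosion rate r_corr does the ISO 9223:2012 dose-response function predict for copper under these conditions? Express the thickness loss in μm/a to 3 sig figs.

r_corr = 1.98 μm/a

copper: f(T) = +0.126·(T−10) [T≤10 °C] = -0.4914
  Pd branch = 0.0053·Pd^0.26·e^(0.059·RH+f) = 1.001 μm/a
  Cl⁻ term: 0.01025·192.5^0.27·exp(0.036·79+0.049·6.1) = 0.9828
  r_corr = 1.001 + 0.9828 = 1.983 μm/a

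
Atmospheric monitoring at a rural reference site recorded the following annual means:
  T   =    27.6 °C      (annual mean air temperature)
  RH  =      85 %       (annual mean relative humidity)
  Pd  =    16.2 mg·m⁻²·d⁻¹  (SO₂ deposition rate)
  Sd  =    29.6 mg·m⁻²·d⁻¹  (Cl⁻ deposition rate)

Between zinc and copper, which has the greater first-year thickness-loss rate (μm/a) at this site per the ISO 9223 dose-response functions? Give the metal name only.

zinc: f(T) = -0.071·(T−10) [T>10 °C] = -1.2496
  SO₂ term: 0.0129·16.2^0.44·exp(0.046·85-1.2496) = 0.6283
  Cl⁻ term: 0.0175·29.6^0.57·exp(0.008·85+0.085·27.6) = 2.488
  r_corr = 0.6283 + 2.488 = 3.116 μm/a
copper: T>10 °C ⇒ hinge -0.080·(27.6−10) = -1.4080
  SO₂ term: 0.0053·16.2^0.26·exp(0.059·85-1.4080) = 0.4029
  Sd branch = 0.01025·Sd^0.27·e^(0.036·RH+0.049·T) = 2.11 μm/a
  r_corr = 0.4029 + 2.11 = 2.513 μm/a
Ordering by μm/a: zinc (3.12) > copper (2.51)

zinc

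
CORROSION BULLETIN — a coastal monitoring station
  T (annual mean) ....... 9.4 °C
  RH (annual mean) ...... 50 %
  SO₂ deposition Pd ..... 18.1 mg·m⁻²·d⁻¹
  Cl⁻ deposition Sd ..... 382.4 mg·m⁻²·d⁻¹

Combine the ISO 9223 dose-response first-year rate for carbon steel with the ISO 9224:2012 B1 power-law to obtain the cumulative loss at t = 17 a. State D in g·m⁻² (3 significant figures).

carbon steel: temperature factor f = +0.150·(-0.6) = -0.0900
  SO₂ term: 1.77·18.1^0.52·exp(0.02·50-0.0900) = 19.82
  Cl⁻ term: 0.102·382.4^0.62·exp(0.033·50+0.04·9.4) = 30.88
  r_corr = 19.82 + 30.88 = 50.7 μm/a
ISO 9224: D(t) = r_corr · t^b with b = 0.523 (carbon steel, B1)
  D(17) = 50.7 × 17^0.523 = 50.7 × 4.401 = 223.1 μm
  Mass loss = 223.1 μm × 7.85 g/cm³ = 1751 g·m⁻²

D(17) = 1.75e+03 g·m⁻²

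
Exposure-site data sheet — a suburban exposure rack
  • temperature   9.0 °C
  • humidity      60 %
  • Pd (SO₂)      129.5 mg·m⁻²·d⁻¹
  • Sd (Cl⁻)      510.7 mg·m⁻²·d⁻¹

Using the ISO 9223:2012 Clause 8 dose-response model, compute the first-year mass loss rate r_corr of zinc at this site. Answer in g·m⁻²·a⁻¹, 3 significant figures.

r_corr = 27.1 g·m⁻²·a⁻¹

zinc: temperature factor f = +0.038·(-1.0) = -0.0380
  SO₂ term: 0.0129·129.5^0.44·exp(0.046·60-0.0380) = 1.668
  Sd branch = 0.0175·Sd^0.57·e^(0.008·RH+0.085·T) = 2.125 μm/a
  r_corr = 1.668 + 2.125 = 3.793 μm/a
Convert to mass loss: 3.793 μm/a × 7.14 g/cm³ = 27.08 g·m⁻²·a⁻¹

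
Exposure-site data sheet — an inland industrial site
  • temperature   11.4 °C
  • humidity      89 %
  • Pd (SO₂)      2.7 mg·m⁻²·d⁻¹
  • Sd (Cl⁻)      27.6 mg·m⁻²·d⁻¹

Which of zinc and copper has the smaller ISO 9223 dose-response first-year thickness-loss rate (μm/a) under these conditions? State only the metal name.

zinc

zinc: T>10 °C ⇒ hinge -0.071·(11.4−10) = -0.0994
  SO₂ term: 0.0129·2.7^0.44·exp(0.046·89-0.0994) = 1.084
  Sd branch = 0.0175·Sd^0.57·e^(0.008·RH+0.085·T) = 0.6229 μm/a
  r_corr = 1.084 + 0.6229 = 1.707 μm/a
copper: temperature factor f = -0.080·(1.4) = -0.1120
  SO₂ term: 0.0053·2.7^0.26·exp(0.059·89-0.1120) = 1.17
  Cl⁻ term: 0.01025·27.6^0.27·exp(0.036·89+0.049·11.4) = 1.081
  sum: 1.17 + 1.081 → r_corr = 2.251 μm/a
Ordering by μm/a: copper (2.25) > zinc (1.71)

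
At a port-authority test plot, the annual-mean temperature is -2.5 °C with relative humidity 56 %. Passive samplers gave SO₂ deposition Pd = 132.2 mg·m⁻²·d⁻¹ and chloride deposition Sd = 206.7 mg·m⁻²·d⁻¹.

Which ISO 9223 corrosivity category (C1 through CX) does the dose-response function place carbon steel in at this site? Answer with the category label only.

carbon steel: f(T) = +0.150·(T−10) [T≤10 °C] = -1.8750
  Pd branch = 1.77·Pd^0.52·e^(0.02·RH+f) = 10.55 μm/a
  Cl⁻ term: 0.102·206.7^0.62·exp(0.033·56+0.04·-2.5) = 15.97
  r_corr = 10.55 + 15.97 = 26.52 μm/a
26.5 μm/a falls in (25, 50] for carbon steel → category C3

C3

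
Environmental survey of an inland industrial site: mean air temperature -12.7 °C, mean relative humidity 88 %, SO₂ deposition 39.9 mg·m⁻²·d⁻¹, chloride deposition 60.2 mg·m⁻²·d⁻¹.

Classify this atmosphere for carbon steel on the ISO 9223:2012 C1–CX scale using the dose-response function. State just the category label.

carbon steel: T≤10 °C ⇒ hinge +0.150·(-12.7−10) = -3.4050
  sulphur-dioxide contribution → 2.323 μm/a
  chloride contribution → 14.21 μm/a
  ⇒ r_corr(carbon steel) = 16.53 μm/a
ISO 9223 Table 2 (carbon steel): 1.3 < 16.5 ≤ 25 μm/a ⇒ C2

C2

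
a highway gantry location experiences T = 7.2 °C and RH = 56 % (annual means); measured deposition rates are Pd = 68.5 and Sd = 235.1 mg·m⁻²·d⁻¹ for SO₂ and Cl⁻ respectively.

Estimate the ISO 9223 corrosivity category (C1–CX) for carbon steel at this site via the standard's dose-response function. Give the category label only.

carbon steel: f(T) = +0.150·(T−10) [T≤10 °C] = -0.4200
  sulphur-dioxide contribution → 32.1 μm/a
  chloride contribution → 25.49 μm/a
  ⇒ r_corr(carbon steel) = 57.6 μm/a
Category bounds: 50…80 μm/a bracket r_corr ⇒ C4

C4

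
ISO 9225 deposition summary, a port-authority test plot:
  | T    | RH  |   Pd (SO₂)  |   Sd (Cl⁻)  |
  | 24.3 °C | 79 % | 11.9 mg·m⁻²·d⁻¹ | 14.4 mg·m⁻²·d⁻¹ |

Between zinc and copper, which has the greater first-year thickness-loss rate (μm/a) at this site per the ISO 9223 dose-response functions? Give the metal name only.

zinc: f(T) = -0.071·(T−10) [T>10 °C] = -1.0153
  Pd branch = 0.0129·Pd^0.44·e^(0.046·RH+f) = 0.5262 μm/a
  Sd branch = 0.0175·Sd^0.57·e^(0.008·RH+0.085·T) = 1.188 μm/a
  sum: 0.5262 + 1.188 → r_corr = 1.714 μm/a
copper: f(T) = -0.080·(T−10) [T>10 °C] = -1.1440
  Pd branch = 0.0053·Pd^0.26·e^(0.059·RH+f) = 0.3399 μm/a
  Sd branch = 0.01025·Sd^0.27·e^(0.036·RH+0.049·T) = 1.191 μm/a
  sum: 0.3399 + 1.191 → r_corr = 1.53 μm/a
Ordering by μm/a: zinc (1.71) > copper (1.53)

zinc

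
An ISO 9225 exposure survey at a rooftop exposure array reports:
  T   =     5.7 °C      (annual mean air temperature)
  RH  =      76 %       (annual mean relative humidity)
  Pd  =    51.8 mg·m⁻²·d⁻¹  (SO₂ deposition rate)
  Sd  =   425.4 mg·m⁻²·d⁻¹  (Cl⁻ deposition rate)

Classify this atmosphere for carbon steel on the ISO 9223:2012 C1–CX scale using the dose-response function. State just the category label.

C5

carbon steel: f(T) = +0.150·(T−10) [T≤10 °C] = -0.6450
  sulphur-dioxide contribution → 33.07 μm/a
  chloride contribution → 67.09 μm/a
  ⇒ r_corr(carbon steel) = 100.2 μm/a
ISO 9223 Table 2 (carbon steel): 80 < 100 ≤ 200 μm/a ⇒ C5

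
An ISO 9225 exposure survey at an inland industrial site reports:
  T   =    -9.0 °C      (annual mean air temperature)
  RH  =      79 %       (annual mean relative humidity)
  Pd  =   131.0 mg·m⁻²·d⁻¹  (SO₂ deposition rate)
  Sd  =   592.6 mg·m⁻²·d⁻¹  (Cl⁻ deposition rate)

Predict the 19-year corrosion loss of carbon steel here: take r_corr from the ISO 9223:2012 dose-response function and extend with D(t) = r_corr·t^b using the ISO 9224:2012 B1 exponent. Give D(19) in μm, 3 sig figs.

D(19) = 265 μm

carbon steel: f(T) = +0.150·(T−10) [T≤10 °C] = -2.8500
  SO₂ term: 1.77·131.0^0.52·exp(0.02·79-2.8500) = 6.272
  Cl⁻ term: 0.102·592.6^0.62·exp(0.033·79+0.04·-9.0) = 50.53
  sum: 6.272 + 50.53 → r_corr = 56.8 μm/a
ISO 9224: D(t) = r_corr · t^b with b = 0.523 (carbon steel, B1)
  D(19) = 56.8 × 19^0.523 = 56.8 × 4.664 = 265 μm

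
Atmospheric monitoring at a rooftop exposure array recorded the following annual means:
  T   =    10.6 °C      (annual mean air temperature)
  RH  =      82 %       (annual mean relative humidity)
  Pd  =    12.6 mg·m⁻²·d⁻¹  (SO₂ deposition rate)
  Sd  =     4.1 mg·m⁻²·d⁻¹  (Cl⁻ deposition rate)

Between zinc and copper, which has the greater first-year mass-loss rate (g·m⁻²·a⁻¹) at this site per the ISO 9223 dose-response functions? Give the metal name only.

zinc: T>10 °C ⇒ hinge -0.071·(10.6−10) = -0.0426
  Pd branch = 0.0129·Pd^0.44·e^(0.046·RH+f) = 1.638 μm/a
  Sd branch = 0.0175·Sd^0.57·e^(0.008·RH+0.085·T) = 0.1856 μm/a
  r_corr = 1.638 + 0.1856 = 1.824 μm/a
  mass loss = 1.824 μm/a × 7.14 g/cm³ = 13.02 g·m⁻²·a⁻¹
copper: f(T) = -0.080·(T−10) [T>10 °C] = -0.0480
  SO₂ term: 0.0053·12.6^0.26·exp(0.059·82-0.0480) = 1.232
  Sd branch = 0.01025·Sd^0.27·e^(0.036·RH+0.049·T) = 0.4828 μm/a
  sum: 1.232 + 0.4828 → r_corr = 1.715 μm/a
  mass loss = 1.715 μm/a × 8.96 g/cm³ = 15.37 g·m⁻²·a⁻¹
Ordering by g·m⁻²·a⁻¹: copper (15.4) > zinc (13)

copper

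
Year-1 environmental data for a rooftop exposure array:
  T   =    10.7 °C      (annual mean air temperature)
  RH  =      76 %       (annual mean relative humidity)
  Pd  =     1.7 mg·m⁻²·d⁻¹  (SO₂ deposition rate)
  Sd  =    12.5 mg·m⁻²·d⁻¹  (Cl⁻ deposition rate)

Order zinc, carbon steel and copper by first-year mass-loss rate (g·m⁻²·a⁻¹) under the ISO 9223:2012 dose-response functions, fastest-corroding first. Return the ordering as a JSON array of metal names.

zinc: T>10 °C ⇒ hinge -0.071·(10.7−10) = -0.0497
  Pd branch = 0.0129·Pd^0.44·e^(0.046·RH+f) = 0.5113 μm/a
  Sd branch = 0.0175·Sd^0.57·e^(0.008·RH+0.085·T) = 0.3368 μm/a
  r_corr = 0.5113 + 0.3368 = 0.8481 μm/a
  mass loss = 0.8481 μm/a × 7.14 g/cm³ = 6.055 g·m⁻²·a⁻¹
carbon steel: T>10 °C ⇒ hinge -0.054·(10.7−10) = -0.0378
  Pd branch = 1.77·Pd^0.52·e^(0.02·RH+f) = 10.27 μm/a
  Sd branch = 0.102·Sd^0.62·e^(0.033·RH+0.04·T) = 9.2 μm/a
  r_corr = 10.27 + 9.2 = 19.47 μm/a
  mass loss = 19.47 μm/a × 7.85 g/cm³ = 152.8 g·m⁻²·a⁻¹
copper: f(T) = -0.080·(T−10) [T>10 °C] = -0.0560
  SO₂ term: 0.0053·1.7^0.26·exp(0.059·76-0.0560) = 0.5096
  Cl⁻ term: 0.01025·12.5^0.27·exp(0.036·76+0.049·10.7) = 0.5282
  sum: 0.5096 + 0.5282 → r_corr = 1.038 μm/a
  mass loss = 1.038 μm/a × 8.96 g/cm³ = 9.299 g·m⁻²·a⁻¹
Ordering by g·m⁻²·a⁻¹: carbon steel (153) > copper (9.3) > zinc (6.06)

["carbon steel", "copper", "zinc"]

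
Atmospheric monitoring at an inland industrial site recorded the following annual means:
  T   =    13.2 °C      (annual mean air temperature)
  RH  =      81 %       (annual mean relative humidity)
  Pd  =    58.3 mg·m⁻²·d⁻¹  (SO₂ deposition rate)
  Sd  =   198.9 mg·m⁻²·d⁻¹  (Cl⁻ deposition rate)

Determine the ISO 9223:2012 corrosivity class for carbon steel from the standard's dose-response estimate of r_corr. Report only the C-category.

carbon steel: T>10 °C ⇒ hinge -0.054·(13.2−10) = -0.1728
  sulphur-dioxide contribution → 62.32 μm/a
  chloride contribution → 66.67 μm/a
  total first-year rate 129 μm/a
ISO 9223 Table 2 (carbon steel): 80 < 129 ≤ 200 μm/a ⇒ C5

C5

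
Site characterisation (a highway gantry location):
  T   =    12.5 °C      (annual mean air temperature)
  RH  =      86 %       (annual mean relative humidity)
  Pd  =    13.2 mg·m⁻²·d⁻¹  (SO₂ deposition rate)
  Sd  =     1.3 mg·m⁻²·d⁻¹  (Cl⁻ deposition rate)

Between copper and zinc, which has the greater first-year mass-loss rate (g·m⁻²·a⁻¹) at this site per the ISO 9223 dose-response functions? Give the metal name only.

copper

copper: f(T) = -0.080·(T−10) [T>10 °C] = -0.2000
  sulphur-dioxide contribution → 1.356 μm/a
  chloride contribution → 0.4488 μm/a
  ⇒ r_corr(copper) = 1.805 μm/a
  mass loss = 1.805 μm/a × 8.96 g/cm³ = 16.17 g·m⁻²·a⁻¹
zinc: temperature factor f = -0.071·(2.5) = -0.1775
  sulphur-dioxide contribution → 1.756 μm/a
  chloride contribution → 0.117 μm/a
  ⇒ r_corr(zinc) = 1.873 μm/a
  mass loss = 1.873 μm/a × 7.14 g/cm³ = 13.38 g·m⁻²·a⁻¹
Ordering by g·m⁻²·a⁻¹: copper (16.2) > zinc (13.4)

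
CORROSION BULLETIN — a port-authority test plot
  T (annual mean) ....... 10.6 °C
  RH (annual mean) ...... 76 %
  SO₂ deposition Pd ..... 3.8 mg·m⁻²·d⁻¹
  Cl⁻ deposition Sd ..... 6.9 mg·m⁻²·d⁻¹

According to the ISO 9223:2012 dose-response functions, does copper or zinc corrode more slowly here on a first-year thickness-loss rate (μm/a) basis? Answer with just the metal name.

copper: temperature factor f = -0.080·(0.6) = -0.0480
  sulphur-dioxide contribution → 0.6332 μm/a
  chloride contribution → 0.4477 μm/a
  ⇒ r_corr(copper) = 1.081 μm/a
zinc: temperature factor f = -0.071·(0.6) = -0.0426
  sulphur-dioxide contribution → 0.7336 μm/a
  chloride contribution → 0.238 μm/a
  total first-year rate 0.9716 μm/a
Ordering by μm/a: copper (1.08) > zinc (0.972)

zinc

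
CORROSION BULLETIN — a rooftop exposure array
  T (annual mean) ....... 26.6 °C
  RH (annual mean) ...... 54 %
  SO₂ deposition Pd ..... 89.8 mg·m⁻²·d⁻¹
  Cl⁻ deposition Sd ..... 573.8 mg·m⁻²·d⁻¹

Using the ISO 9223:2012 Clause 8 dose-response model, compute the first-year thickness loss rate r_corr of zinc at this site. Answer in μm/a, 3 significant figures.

r_corr = 10.0 μm/a

zinc: T>10 °C ⇒ hinge -0.071·(26.6−10) = -1.1786
  sulphur-dioxide contribution → 0.3443 μm/a
  chloride contribution → 9.662 μm/a
  ⇒ r_corr(zinc) = 10.01 μm/a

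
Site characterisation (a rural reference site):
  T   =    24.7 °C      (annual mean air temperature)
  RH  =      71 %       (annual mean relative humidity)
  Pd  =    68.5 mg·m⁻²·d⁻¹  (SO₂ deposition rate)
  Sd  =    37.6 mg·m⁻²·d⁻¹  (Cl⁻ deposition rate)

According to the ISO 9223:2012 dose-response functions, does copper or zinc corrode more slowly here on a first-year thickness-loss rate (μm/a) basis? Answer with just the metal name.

copper: T>10 °C ⇒ hinge -0.080·(24.7−10) = -1.1760
  SO₂ term: 0.0053·68.5^0.26·exp(0.059·71-1.1760) = 0.3237
  Sd branch = 0.01025·Sd^0.27·e^(0.036·RH+0.049·T) = 1.18 μm/a
  sum: 0.3237 + 1.18 → r_corr = 1.503 μm/a
zinc: T>10 °C ⇒ hinge -0.071·(24.7−10) = -1.0437
  SO₂ term: 0.0129·68.5^0.44·exp(0.046·71-1.0437) = 0.7646
  Cl⁻ term: 0.0175·37.6^0.57·exp(0.008·71+0.085·24.7) = 1.992
  r_corr = 0.7646 + 1.992 = 2.757 μm/a
Ordering by μm/a: zinc (2.76) > copper (1.5)

copper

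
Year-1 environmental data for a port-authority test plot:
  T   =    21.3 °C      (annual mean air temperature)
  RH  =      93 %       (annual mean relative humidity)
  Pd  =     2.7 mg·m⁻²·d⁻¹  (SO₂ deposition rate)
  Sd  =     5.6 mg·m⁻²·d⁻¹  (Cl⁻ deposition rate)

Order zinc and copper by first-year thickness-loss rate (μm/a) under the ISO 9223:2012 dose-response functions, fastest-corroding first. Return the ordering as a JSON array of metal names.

zinc: T>10 °C ⇒ hinge -0.071·(21.3−10) = -0.8023
  sulphur-dioxide contribution → 0.6455 μm/a
  chloride contribution → 0.601 μm/a
  total first-year rate 1.247 μm/a
copper: temperature factor f = -0.080·(11.3) = -0.9040
  sulphur-dioxide contribution → 0.6711 μm/a
  chloride contribution → 1.318 μm/a
  ⇒ r_corr(copper) = 1.989 μm/a
Ordering by μm/a: copper (1.99) > zinc (1.25)

["copper", "zinc"]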